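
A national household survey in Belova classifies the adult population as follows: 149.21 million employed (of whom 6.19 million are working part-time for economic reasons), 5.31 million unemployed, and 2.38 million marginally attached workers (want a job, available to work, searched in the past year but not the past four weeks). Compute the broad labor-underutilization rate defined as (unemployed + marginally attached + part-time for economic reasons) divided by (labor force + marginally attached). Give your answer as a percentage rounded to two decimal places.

Labor force = 149.21 + 5.31 = 154.52 million.
Numerator = 5.31 + 2.38 + 6.19 = 13.88 million.
Denominator = 154.52 + 2.38 = 156.90 million.
Broad rate = 13.88 / 156.90 = 8.85%.

Broad underutilization rate ≈ 8.85%.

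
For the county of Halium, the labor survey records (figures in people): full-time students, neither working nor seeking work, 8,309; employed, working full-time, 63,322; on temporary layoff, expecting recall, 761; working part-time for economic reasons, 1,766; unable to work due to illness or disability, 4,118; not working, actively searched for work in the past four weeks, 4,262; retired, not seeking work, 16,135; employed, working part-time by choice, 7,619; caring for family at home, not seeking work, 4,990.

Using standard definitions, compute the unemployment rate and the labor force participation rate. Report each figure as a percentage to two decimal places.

Employed = 63,322 + 1,766 + 7,619 = 72,707 (anyone who worked, including part-time for economic reasons, counts as employed).
Unemployed = 761 + 4,262 = 5,023 (jobless and actively searching, or on temporary layoff).
Labor force = 72,707 + 5,023 = 77,730.
Not in labor force = 8,309 + 4,118 + 16,135 + 4,990 = 33,552 (those not working and not actively searching are outside the labor force).
Civilian working-age population = 77,730 + 33,552 = 111,282.
Unemployment rate = 5,023 / 77,730 = 6.46%.
Labor force participation rate = 77,730 / 111,282 = 69.85%.

Unemployment rate ≈ 6.46%; labor force participation rate ≈ 69.85%.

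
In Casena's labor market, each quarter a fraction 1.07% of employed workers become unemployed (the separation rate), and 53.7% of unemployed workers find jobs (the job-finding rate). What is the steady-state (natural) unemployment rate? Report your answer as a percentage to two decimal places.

At steady state the flows balance: s·E = f·U, so U/(E+U) = s/(s+f).
u* = 1.07 / (1.07 + 53.7) = 1.07 / 54.77 = 1.95%.

Steady-state unemployment rate ≈ 1.95%.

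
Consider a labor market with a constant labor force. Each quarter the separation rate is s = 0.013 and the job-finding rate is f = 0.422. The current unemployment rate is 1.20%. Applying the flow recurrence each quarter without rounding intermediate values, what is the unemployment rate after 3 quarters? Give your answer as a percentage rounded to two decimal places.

Unemployment rate after three quarters ≈ 2.67%.

With a fixed labor force, u_{t+1} = u_t + s·(1−u_t) − f·u_t = u_t·(1−s−f) + s.
Here 1−s−f = 0.565 and s = 0.013.
u_1 = 0.012000 × 0.565 + 0.013 = 0.019780.
u_2 = 0.019780 × 0.565 + 0.013 = 0.024176.
u_3 = 0.024176 × 0.565 + 0.013 = 0.026659.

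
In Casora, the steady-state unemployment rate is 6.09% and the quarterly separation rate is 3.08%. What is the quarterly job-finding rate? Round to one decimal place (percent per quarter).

From u* = s/(s+f): f = s·(1−u)/u.
f = 3.08 × (1 − 0.0609) / 0.0609 = 2.8924 / 0.0609 ≈ 47.5% per quarter.

Job-finding rate ≈ 47.5% per quarter.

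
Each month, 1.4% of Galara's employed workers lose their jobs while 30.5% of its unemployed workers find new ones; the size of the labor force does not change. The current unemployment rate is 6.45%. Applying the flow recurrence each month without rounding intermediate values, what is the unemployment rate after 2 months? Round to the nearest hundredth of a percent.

With a fixed labor force, u_{t+1} = u_t + s·(1−u_t) − f·u_t = u_t·(1−s−f) + s.
Here 1−s−f = 0.681 and s = 0.014.
u_1 = 0.064500 × 0.681 + 0.014 = 0.057925.
u_2 = 0.057925 × 0.681 + 0.014 = 0.053447.

Unemployment rate after two months ≈ 5.34%.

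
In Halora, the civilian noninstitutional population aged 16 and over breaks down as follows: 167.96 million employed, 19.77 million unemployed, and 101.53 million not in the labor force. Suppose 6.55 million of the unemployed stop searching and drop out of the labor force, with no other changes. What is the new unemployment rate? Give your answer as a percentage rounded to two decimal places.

New unemployment rate ≈ 7.30%.

Initially, labor force = 167.96 + 19.77 = 187.73 million, so u = 19.77/187.73 = 10.53%.
After the change, unemployed and labor force both fall by 6.55 → E = 167.96, U = 13.22, labor force = 181.18 million.
New unemployment rate = 13.22 / 181.18 = 7.30%.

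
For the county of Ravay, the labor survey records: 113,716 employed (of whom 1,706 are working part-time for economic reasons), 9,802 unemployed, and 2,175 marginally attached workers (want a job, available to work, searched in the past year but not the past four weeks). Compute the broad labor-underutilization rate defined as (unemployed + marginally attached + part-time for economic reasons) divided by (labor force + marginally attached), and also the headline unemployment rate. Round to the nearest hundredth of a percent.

Labor force = 113,716 + 9,802 = 123,518.
Numerator = 9,802 + 2,175 + 1,706 = 13,683.
Denominator = 123,518 + 2,175 = 125,693.
Broad rate = 13,683 / 125,693 = 10.89%.
Headline unemployment rate = 9,802 / 123,518 = 7.94%.

Broad underutilization rate ≈ 10.89%; headline unemployment rate ≈ 7.94%.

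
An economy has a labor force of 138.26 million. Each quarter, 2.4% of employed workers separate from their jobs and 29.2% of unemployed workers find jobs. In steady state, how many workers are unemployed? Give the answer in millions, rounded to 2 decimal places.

About 10.50 million are unemployed in steady state.

Steady-state unemployment rate u* = s/(s+f) = 2.4/(2.4+29.2) = 0.075949.
Unemployed = u* × labor force = 0.075949 × 138.26 ≈ 10.50 million.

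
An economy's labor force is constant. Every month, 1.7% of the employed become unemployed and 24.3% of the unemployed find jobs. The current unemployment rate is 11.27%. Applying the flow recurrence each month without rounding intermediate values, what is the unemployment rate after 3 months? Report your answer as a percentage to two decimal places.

With a fixed labor force, u_{t+1} = u_t + s·(1−u_t) − f·u_t = u_t·(1−s−f) + s.
Here 1−s−f = 0.740 and s = 0.017.
u_1 = 0.112700 × 0.740 + 0.017 = 0.100398.
u_2 = 0.100398 × 0.740 + 0.017 = 0.091295.
u_3 = 0.091295 × 0.740 + 0.017 = 0.084558.

Unemployment rate after three months ≈ 8.46%.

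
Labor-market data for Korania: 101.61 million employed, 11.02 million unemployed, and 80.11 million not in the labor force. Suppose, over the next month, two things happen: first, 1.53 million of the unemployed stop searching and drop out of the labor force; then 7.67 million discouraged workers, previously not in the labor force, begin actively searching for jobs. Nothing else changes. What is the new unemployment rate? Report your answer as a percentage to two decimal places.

Initially, labor force = 101.61 + 11.02 = 112.63 million, so u = 11.02/112.63 = 9.78%.
After the first change, unemployed and labor force both fall by 1.53 → E = 101.61, U = 9.49, labor force = 111.10 million.
After the second change, unemployed and labor force both rise by 7.67 → E = 101.61, U = 17.16, labor force = 118.77 million.
New unemployment rate = 17.16 / 118.77 = 14.45%.

New unemployment rate ≈ 14.45%.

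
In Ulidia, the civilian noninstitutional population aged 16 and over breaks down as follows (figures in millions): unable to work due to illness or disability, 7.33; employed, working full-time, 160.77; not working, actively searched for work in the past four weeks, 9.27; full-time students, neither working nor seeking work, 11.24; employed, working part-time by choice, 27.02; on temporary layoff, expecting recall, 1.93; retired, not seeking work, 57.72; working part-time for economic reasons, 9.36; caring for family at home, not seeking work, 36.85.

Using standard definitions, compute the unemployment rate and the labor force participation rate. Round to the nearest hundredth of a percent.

Employed = 160.77 + 27.02 + 9.36 = 197.15 million (anyone who worked, including part-time for economic reasons, counts as employed).
Unemployed = 9.27 + 1.93 = 11.20 million (jobless and actively searching, or on temporary layoff).
Labor force = 197.15 + 11.20 = 208.35 million.
Not in labor force = 7.33 + 11.24 + 57.72 + 36.85 = 113.14 million (those not working and not actively searching are outside the labor force).
Civilian working-age population = 208.35 + 113.14 = 321.49 million.
Unemployment rate = 11.20 / 208.35 = 5.38%.
Labor force participation rate = 208.35 / 321.49 = 64.81%.

Unemployment rate ≈ 5.38%; labor force participation rate ≈ 64.81%.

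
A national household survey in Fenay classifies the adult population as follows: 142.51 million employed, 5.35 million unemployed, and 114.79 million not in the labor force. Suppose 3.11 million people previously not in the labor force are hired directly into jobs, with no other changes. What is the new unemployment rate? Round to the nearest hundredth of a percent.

Initially, labor force = 142.51 + 5.35 = 147.86 million, so u = 5.35/147.86 = 3.62%.
After the change, employed and labor force both rise by 3.11; unemployed unchanged → E = 145.62, U = 5.35, labor force = 150.97 million.
New unemployment rate = 5.35 / 150.97 = 3.54%.

New unemployment rate ≈ 3.54%.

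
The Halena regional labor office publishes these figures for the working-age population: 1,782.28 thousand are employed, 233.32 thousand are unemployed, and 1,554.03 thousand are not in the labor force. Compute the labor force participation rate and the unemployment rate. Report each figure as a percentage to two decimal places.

Labor force participation rate ≈ 56.47%; unemployment rate ≈ 11.58%.

Labor force = employed + unemployed = 1,782.28 + 233.32 = 2,015.60 thousand.
Working-age population = 2,015.60 + 1,554.03 = 3,569.63 thousand.
Unemployment rate = 233.32 / 2,015.60 = 11.58%.
Labor force participation rate = 2,015.60 / 3,569.63 = 56.47%.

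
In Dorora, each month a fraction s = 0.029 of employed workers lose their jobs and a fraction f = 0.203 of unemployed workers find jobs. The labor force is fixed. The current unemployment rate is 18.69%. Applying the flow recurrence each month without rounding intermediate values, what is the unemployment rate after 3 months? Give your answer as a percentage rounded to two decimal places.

With a fixed labor force, u_{t+1} = u_t + s·(1−u_t) − f·u_t = u_t·(1−s−f) + s.
Here 1−s−f = 0.768 and s = 0.029.
u_1 = 0.186900 × 0.768 + 0.029 = 0.172539.
u_2 = 0.172539 × 0.768 + 0.029 = 0.161510.
u_3 = 0.161510 × 0.768 + 0.029 = 0.153040.

Unemployment rate after three months ≈ 15.30%.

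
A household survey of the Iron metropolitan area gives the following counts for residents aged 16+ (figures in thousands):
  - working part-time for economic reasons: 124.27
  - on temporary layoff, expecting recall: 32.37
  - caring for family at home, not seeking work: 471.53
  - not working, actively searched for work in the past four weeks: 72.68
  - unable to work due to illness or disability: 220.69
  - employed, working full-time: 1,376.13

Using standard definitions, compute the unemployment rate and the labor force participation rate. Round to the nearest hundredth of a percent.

Unemployment rate ≈ 6.54%; labor force participation rate ≈ 69.87%.

Employed = 124.27 + 1,376.13 = 1,500.40 thousand (anyone who worked, including part-time for economic reasons, counts as employed).
Unemployed = 32.37 + 72.68 = 105.05 thousand (jobless and actively searching, or on temporary layoff).
Labor force = 1,500.40 + 105.05 = 1,605.45 thousand.
Not in labor force = 471.53 + 220.69 = 692.22 thousand (those not working and not actively searching are outside the labor force).
Civilian working-age population = 1,605.45 + 692.22 = 2,297.67 thousand.
Unemployment rate = 105.05 / 1,605.45 = 6.54%.
Labor force participation rate = 1,605.45 / 2,297.67 = 69.87%.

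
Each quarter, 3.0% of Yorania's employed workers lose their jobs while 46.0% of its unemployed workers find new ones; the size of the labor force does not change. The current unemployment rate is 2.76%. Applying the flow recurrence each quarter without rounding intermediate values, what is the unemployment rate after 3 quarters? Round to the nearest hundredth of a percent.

With a fixed labor force, u_{t+1} = u_t + s·(1−u_t) − f·u_t = u_t·(1−s−f) + s.
Here 1−s−f = 0.510 and s = 0.030.
u_1 = 0.027600 × 0.510 + 0.030 = 0.044076.
u_2 = 0.044076 × 0.510 + 0.030 = 0.052479.
u_3 = 0.052479 × 0.510 + 0.030 = 0.056764.

Unemployment rate after three quarters ≈ 5.68%.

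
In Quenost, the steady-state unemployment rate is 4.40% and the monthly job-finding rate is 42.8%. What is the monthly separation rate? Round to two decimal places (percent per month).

Separation rate ≈ 1.97% per month.

From u* = s/(s+f): s = u·f/(1−u).
s = 0.0440 × 42.8 / (1 − 0.0440) = 1.8832 / 0.9560 ≈ 1.97% per month.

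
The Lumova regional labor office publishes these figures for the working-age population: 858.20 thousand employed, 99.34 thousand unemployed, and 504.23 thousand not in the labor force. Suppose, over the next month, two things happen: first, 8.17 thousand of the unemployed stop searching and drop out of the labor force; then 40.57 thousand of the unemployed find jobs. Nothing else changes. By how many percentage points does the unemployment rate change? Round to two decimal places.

The unemployment rate changes by −5.04 percentage points.

Initially, labor force = 858.20 + 99.34 = 957.54 thousand, so u = 99.34/957.54 = 10.37%.
After the first change, unemployed and labor force both fall by 8.17 → E = 858.20, U = 91.17, labor force = 949.37 thousand.
After the second change, unemployed falls and employed rises by 40.57; labor force unchanged → E = 898.77, U = 50.60, labor force = 949.37 thousand.
New unemployment rate = 50.60 / 949.37 = 5.33%.
Change = 5.33% − 10.37% = −5.04 percentage points.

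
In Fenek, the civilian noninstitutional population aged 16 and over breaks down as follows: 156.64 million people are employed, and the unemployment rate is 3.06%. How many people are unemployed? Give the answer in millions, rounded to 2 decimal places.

Let U be the number unemployed. The labor force is E + U, and U/(E+U) = 0.0306.
So U = 0.0306 × 156.64 / (1 − 0.0306) = 4.7932 / 0.9694 ≈ 4.94 million.

About 4.94 million are unemployed.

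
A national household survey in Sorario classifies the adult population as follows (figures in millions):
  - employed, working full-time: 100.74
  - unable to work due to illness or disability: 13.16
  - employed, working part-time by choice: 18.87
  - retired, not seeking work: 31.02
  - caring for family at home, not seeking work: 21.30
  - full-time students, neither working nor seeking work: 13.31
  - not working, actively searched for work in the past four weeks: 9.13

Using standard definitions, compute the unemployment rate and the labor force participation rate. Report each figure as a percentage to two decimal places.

Employed = 100.74 + 18.87 = 119.61 million.
Unemployed = 9.13 million.
Labor force = 119.61 + 9.13 = 128.74 million.
Not in labor force = 13.16 + 31.02 + 21.30 + 13.31 = 78.79 million (those not working and not actively searching are outside the labor force).
Civilian working-age population = 128.74 + 78.79 = 207.53 million.
Unemployment rate = 9.13 / 128.74 = 7.09%.
Labor force participation rate = 128.74 / 207.53 = 62.03%.

Unemployment rate ≈ 7.09%; labor force participation rate ≈ 62.03%.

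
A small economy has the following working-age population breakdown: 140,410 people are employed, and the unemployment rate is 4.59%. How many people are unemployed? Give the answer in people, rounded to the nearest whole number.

Let U be the number unemployed. The labor force is E + U, and U/(E+U) = 0.0459.
So U = 0.0459 × 140,410 / (1 − 0.0459) = 6444.82 / 0.9541 ≈ 6,755.

About 6,755 are unemployed.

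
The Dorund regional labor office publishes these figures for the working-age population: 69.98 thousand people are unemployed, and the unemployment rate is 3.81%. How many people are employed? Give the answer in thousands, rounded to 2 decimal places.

Labor force = U / u = 69.98 / 0.0381 ≈ 1,836.75 thousand.
Employed = labor force − unemployed = 1,836.75 − 69.98 = 1,766.77 thousand.

About 1,766.77 thousand are employed.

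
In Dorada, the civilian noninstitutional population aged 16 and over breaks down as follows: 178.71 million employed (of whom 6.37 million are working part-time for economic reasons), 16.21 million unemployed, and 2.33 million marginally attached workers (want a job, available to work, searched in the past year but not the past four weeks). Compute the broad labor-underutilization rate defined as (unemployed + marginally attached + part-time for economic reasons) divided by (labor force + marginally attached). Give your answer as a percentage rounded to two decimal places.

Broad underutilization rate ≈ 12.63%.

Labor force = 178.71 + 16.21 = 194.92 million.
Numerator = 16.21 + 2.33 + 6.37 = 24.91 million.
Denominator = 194.92 + 2.33 = 197.25 million.
Broad rate = 24.91 / 197.25 = 12.63%.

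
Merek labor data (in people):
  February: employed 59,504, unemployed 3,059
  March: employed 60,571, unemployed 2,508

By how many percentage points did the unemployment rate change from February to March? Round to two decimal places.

The unemployment rate changed by −0.91 percentage points.

February: labor force = 59,504 + 3,059 = 62,563; u = 3,059/62,563 = 4.89%.
March: labor force = 60,571 + 2,508 = 63,079; u = 2,508/63,079 = 3.98%.
Change = 3.98% − 4.89% = −0.91 pp.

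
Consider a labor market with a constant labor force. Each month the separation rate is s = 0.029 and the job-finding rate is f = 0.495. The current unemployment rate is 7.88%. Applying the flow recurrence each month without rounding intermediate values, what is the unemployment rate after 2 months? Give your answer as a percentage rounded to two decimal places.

Unemployment rate after two months ≈ 6.07%.

With a fixed labor force, u_{t+1} = u_t + s·(1−u_t) − f·u_t = u_t·(1−s−f) + s.
Here 1−s−f = 0.476 and s = 0.029.
u_1 = 0.078800 × 0.476 + 0.029 = 0.066509.
u_2 = 0.066509 × 0.476 + 0.029 = 0.060658.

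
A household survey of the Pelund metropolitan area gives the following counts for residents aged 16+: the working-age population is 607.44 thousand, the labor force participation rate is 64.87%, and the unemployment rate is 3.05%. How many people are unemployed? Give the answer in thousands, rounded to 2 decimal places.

Labor force = 0.6487 × 607.44 = 394.05 thousand.
Unemployed = 0.0305 × 394.05 ≈ 12.02 thousand.

About 12.02 thousand are unemployed.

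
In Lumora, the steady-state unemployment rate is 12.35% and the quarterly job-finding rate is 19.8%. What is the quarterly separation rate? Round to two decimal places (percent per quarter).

Separation rate ≈ 2.79% per quarter.

From u* = s/(s+f): s = u·f/(1−u).
s = 0.1235 × 19.8 / (1 − 0.1235) = 2.4453 / 0.8765 ≈ 2.79% per quarter.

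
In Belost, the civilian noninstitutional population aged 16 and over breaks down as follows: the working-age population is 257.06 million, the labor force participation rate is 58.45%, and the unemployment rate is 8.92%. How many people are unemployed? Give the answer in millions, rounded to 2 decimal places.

Labor force = 0.5845 × 257.06 = 150.25 million.
Unemployed = 0.0892 × 150.25 ≈ 13.40 million.

About 13.40 million are unemployed.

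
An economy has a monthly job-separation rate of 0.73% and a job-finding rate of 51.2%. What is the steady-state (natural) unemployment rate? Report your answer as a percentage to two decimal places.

Steady-state unemployment rate ≈ 1.41%.

At steady state the flows balance: s·E = f·U, so U/(E+U) = s/(s+f).
u* = 0.73 / (0.73 + 51.2) = 0.73 / 51.93 = 1.41%.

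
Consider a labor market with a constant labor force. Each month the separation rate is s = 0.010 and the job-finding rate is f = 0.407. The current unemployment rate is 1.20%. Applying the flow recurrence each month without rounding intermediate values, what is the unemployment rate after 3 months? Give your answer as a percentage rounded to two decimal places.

With a fixed labor force, u_{t+1} = u_t + s·(1−u_t) − f·u_t = u_t·(1−s−f) + s.
Here 1−s−f = 0.583 and s = 0.010.
u_1 = 0.012000 × 0.583 + 0.010 = 0.016996.
u_2 = 0.016996 × 0.583 + 0.010 = 0.019909.
u_3 = 0.019909 × 0.583 + 0.010 = 0.021607.

Unemployment rate after three months ≈ 2.16%.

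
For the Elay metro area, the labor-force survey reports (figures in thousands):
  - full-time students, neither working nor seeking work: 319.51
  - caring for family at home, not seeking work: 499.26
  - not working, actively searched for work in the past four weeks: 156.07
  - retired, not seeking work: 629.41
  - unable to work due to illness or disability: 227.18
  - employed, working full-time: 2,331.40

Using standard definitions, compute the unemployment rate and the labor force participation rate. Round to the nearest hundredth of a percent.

Employed = 2,331.40 thousand.
Unemployed = 156.07 thousand.
Labor force = 2,331.40 + 156.07 = 2,487.47 thousand.
Not in labor force = 319.51 + 499.26 + 629.41 + 227.18 = 1,675.36 thousand (those not working and not actively searching are outside the labor force).
Civilian working-age population = 2,487.47 + 1,675.36 = 4,162.83 thousand.
Unemployment rate = 156.07 / 2,487.47 = 6.27%.
Labor force participation rate = 2,487.47 / 4,162.83 = 59.75%.

Unemployment rate ≈ 6.27%; labor force participation rate ≈ 59.75%.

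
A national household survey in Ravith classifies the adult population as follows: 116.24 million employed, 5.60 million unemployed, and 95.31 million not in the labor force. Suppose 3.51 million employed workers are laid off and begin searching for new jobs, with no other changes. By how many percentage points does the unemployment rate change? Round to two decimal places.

Initially, labor force = 116.24 + 5.60 = 121.84 million, so u = 5.60/121.84 = 4.60%.
After the change, employed falls and unemployed rises by 3.51; labor force unchanged → E = 112.73, U = 9.11, labor force = 121.84 million.
New unemployment rate = 9.11 / 121.84 = 7.48%.
Change = 7.48% − 4.60% = +2.88 percentage points.

The unemployment rate changes by +2.88 percentage points.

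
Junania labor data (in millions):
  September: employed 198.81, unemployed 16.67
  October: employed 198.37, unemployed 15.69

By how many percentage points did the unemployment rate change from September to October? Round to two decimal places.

The unemployment rate changed by −0.41 percentage points.

September: labor force = 198.81 + 16.67 = 215.48; u = 16.67/215.48 = 7.74%.
October: labor force = 198.37 + 15.69 = 214.06; u = 15.69/214.06 = 7.33%.
Change = 7.33% − 7.74% = −0.41 pp.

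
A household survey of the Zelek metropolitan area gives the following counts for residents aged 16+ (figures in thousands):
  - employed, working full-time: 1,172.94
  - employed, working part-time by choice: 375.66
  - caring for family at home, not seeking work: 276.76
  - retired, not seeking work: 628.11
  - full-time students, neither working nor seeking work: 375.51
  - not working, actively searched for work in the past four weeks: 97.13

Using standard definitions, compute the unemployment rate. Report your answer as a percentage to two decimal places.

Unemployment rate ≈ 5.90%.

Employed = 1,172.94 + 375.66 = 1,548.60 thousand.
Unemployed = 97.13 thousand.
Labor force = 1,548.60 + 97.13 = 1,645.73 thousand.
Unemployment rate = 97.13 / 1,645.73 = 5.90%.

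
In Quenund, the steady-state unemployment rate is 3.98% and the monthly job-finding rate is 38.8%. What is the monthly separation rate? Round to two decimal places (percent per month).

Separation rate ≈ 1.61% per month.

From u* = s/(s+f): s = u·f/(1−u).
s = 0.0398 × 38.8 / (1 − 0.0398) = 1.5442 / 0.9602 ≈ 1.61% per month.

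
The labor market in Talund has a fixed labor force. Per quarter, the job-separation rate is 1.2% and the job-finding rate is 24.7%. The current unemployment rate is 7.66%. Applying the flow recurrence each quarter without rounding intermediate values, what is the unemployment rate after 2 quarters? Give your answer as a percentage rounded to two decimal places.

Unemployment rate after two quarters ≈ 6.30%.

With a fixed labor force, u_{t+1} = u_t + s·(1−u_t) − f·u_t = u_t·(1−s−f) + s.
Here 1−s−f = 0.741 and s = 0.012.
u_1 = 0.076600 × 0.741 + 0.012 = 0.068761.
u_2 = 0.068761 × 0.741 + 0.012 = 0.062952.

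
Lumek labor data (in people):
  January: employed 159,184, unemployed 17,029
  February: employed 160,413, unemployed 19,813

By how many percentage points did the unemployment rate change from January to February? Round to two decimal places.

January: labor force = 159,184 + 17,029 = 176,213; u = 17,029/176,213 = 9.66%.
February: labor force = 160,413 + 19,813 = 180,226; u = 19,813/180,226 = 10.99%.
Change = 10.99% − 9.66% = +1.33 pp.

The unemployment rate changed by +1.33 percentage points.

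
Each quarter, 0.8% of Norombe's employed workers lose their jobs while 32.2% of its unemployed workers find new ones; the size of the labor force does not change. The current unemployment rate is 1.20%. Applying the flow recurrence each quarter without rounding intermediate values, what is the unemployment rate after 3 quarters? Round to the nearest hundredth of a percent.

Unemployment rate after three quarters ≈ 2.06%.

With a fixed labor force, u_{t+1} = u_t + s·(1−u_t) − f·u_t = u_t·(1−s−f) + s.
Here 1−s−f = 0.670 and s = 0.008.
u_1 = 0.012000 × 0.670 + 0.008 = 0.016040.
u_2 = 0.016040 × 0.670 + 0.008 = 0.018747.
u_3 = 0.018747 × 0.670 + 0.008 = 0.020560.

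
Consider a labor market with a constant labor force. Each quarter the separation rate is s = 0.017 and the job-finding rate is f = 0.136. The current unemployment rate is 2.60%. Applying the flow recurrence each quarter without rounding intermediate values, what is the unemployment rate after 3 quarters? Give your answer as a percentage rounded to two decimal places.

Unemployment rate after three quarters ≈ 5.94%.

With a fixed labor force, u_{t+1} = u_t + s·(1−u_t) − f·u_t = u_t·(1−s−f) + s.
Here 1−s−f = 0.847 and s = 0.017.
u_1 = 0.026000 × 0.847 + 0.017 = 0.039022.
u_2 = 0.039022 × 0.847 + 0.017 = 0.050052.
u_3 = 0.050052 × 0.847 + 0.017 = 0.059394.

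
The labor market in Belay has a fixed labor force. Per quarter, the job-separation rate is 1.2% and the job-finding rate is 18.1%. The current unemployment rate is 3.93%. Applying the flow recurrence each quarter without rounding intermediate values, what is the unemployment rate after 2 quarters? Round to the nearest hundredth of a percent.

Unemployment rate after two quarters ≈ 4.73%.

With a fixed labor force, u_{t+1} = u_t + s·(1−u_t) − f·u_t = u_t·(1−s−f) + s.
Here 1−s−f = 0.807 and s = 0.012.
u_1 = 0.039300 × 0.807 + 0.012 = 0.043715.
u_2 = 0.043715 × 0.807 + 0.012 = 0.047278.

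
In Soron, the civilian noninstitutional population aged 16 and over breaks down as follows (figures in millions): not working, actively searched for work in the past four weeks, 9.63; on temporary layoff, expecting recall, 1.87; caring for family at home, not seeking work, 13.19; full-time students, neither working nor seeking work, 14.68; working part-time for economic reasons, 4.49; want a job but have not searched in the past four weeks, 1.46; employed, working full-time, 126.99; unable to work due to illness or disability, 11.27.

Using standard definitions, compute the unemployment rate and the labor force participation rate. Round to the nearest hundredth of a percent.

Employed = 4.49 + 126.99 = 131.48 million (anyone who worked, including part-time for economic reasons, counts as employed).
Unemployed = 9.63 + 1.87 = 11.50 million (jobless and actively searching, or on temporary layoff).
Labor force = 131.48 + 11.50 = 142.98 million.
Not in labor force = 13.19 + 14.68 + 1.46 + 11.27 = 40.60 million (those not working and not actively searching are outside the labor force — including those who want a job but have given up searching).
Civilian working-age population = 142.98 + 40.60 = 183.58 million.
Unemployment rate = 11.50 / 142.98 = 8.04%.
Labor force participation rate = 142.98 / 183.58 = 77.88%.

Unemployment rate ≈ 8.04%; labor force participation rate ≈ 77.88%.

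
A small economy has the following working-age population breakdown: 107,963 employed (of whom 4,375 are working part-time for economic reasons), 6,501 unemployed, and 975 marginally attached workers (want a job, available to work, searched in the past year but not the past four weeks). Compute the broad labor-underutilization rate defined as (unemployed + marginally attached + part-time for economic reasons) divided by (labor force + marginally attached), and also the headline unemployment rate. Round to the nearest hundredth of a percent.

Labor force = 107,963 + 6,501 = 114,464.
Numerator = 6,501 + 975 + 4,375 = 11,851.
Denominator = 114,464 + 975 = 115,439.
Broad rate = 11,851 / 115,439 = 10.27%.
Headline unemployment rate = 6,501 / 114,464 = 5.68%.

Broad underutilization rate ≈ 10.27%; headline unemployment rate ≈ 5.68%.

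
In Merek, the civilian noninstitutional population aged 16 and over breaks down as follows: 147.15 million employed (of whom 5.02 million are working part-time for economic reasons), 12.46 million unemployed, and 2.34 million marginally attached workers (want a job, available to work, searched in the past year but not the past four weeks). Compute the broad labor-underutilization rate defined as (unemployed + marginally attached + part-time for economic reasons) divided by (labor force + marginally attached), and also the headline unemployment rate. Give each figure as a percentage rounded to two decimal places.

Broad underutilization rate ≈ 12.24%; headline unemployment rate ≈ 7.81%.

Labor force = 147.15 + 12.46 = 159.61 million.
Numerator = 12.46 + 2.34 + 5.02 = 19.82 million.
Denominator = 159.61 + 2.34 = 161.95 million.
Broad rate = 19.82 / 161.95 = 12.24%.
Headline unemployment rate = 12.46 / 159.61 = 7.81%.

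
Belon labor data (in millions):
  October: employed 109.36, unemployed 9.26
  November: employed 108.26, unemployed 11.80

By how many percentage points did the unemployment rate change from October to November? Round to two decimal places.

October: labor force = 109.36 + 9.26 = 118.62; u = 9.26/118.62 = 7.81%.
November: labor force = 108.26 + 11.80 = 120.06; u = 11.80/120.06 = 9.83%.
Change = 9.83% − 7.81% = +2.02 pp.

The unemployment rate changed by +2.02 percentage points.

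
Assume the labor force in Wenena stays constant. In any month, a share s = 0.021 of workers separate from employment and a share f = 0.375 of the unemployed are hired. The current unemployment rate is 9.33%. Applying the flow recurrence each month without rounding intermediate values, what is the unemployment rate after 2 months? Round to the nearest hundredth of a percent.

Unemployment rate after two months ≈ 6.77%.

With a fixed labor force, u_{t+1} = u_t + s·(1−u_t) − f·u_t = u_t·(1−s−f) + s.
Here 1−s−f = 0.604 and s = 0.021.
u_1 = 0.093300 × 0.604 + 0.021 = 0.077353.
u_2 = 0.077353 × 0.604 + 0.021 = 0.067721.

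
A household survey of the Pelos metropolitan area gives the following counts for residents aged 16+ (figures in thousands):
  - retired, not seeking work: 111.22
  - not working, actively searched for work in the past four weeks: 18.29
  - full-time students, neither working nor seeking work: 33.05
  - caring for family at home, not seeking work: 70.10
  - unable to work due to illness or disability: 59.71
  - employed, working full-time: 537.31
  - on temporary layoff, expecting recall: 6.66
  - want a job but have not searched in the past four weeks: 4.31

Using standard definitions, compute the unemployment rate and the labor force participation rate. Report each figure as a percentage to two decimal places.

Unemployment rate ≈ 4.44%; labor force participation rate ≈ 66.88%.

Employed = 537.31 thousand.
Unemployed = 18.29 + 6.66 = 24.95 thousand (jobless and actively searching, or on temporary layoff).
Labor force = 537.31 + 24.95 = 562.26 thousand.
Not in labor force = 111.22 + 33.05 + 70.10 + 59.71 + 4.31 = 278.39 thousand (those not working and not actively searching are outside the labor force — including those who want a job but have given up searching).
Civilian working-age population = 562.26 + 278.39 = 840.65 thousand.
Unemployment rate = 24.95 / 562.26 = 4.44%.
Labor force participation rate = 562.26 / 840.65 = 66.88%.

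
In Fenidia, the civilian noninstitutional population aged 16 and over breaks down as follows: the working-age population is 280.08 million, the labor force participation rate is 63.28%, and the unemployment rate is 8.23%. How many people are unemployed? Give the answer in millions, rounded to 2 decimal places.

Labor force = 0.6328 × 280.08 = 177.23 million.
Unemployed = 0.0823 × 177.23 ≈ 14.59 million.

About 14.59 million are unemployed.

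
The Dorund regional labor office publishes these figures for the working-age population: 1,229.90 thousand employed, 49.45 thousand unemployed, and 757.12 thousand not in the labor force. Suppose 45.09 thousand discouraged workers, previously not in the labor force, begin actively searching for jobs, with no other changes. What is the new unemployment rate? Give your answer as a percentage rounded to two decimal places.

New unemployment rate ≈ 7.14%.

Initially, labor force = 1,229.90 + 49.45 = 1,279.35 thousand, so u = 49.45/1,279.35 = 3.87%.
After the change, unemployed and labor force both rise by 45.09 → E = 1,229.90, U = 94.54, labor force = 1,324.44 thousand.
New unemployment rate = 94.54 / 1,324.44 = 7.14%.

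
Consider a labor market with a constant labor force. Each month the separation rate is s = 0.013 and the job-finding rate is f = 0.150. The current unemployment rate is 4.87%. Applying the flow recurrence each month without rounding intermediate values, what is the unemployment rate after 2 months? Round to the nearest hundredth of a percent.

Unemployment rate after two months ≈ 5.80%.

With a fixed labor force, u_{t+1} = u_t + s·(1−u_t) − f·u_t = u_t·(1−s−f) + s.
Here 1−s−f = 0.837 and s = 0.013.
u_1 = 0.048700 × 0.837 + 0.013 = 0.053762.
u_2 = 0.053762 × 0.837 + 0.013 = 0.057999.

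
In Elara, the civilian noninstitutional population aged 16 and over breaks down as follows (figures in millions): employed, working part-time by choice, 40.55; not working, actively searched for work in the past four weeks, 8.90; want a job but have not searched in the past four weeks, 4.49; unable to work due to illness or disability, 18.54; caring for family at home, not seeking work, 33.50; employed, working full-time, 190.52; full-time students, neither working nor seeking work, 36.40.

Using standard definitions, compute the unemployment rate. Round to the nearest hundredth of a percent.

Employed = 40.55 + 190.52 = 231.07 million.
Unemployed = 8.90 million.
Labor force = 231.07 + 8.90 = 239.97 million.
Unemployment rate = 8.90 / 239.97 = 3.71%.

Unemployment rate ≈ 3.71%.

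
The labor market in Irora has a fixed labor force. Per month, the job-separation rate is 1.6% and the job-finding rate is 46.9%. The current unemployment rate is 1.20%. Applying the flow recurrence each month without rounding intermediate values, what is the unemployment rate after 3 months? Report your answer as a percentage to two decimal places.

With a fixed labor force, u_{t+1} = u_t + s·(1−u_t) − f·u_t = u_t·(1−s−f) + s.
Here 1−s−f = 0.515 and s = 0.016.
u_1 = 0.012000 × 0.515 + 0.016 = 0.022180.
u_2 = 0.022180 × 0.515 + 0.016 = 0.027423.
u_3 = 0.027423 × 0.515 + 0.016 = 0.030123.

Unemployment rate after three months ≈ 3.01%.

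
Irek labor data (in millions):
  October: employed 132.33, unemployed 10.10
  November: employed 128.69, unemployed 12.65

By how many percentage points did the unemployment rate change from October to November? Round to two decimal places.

The unemployment rate changed by +1.86 percentage points.

October: labor force = 132.33 + 10.10 = 142.43; u = 10.10/142.43 = 7.09%.
November: labor force = 128.69 + 12.65 = 141.34; u = 12.65/141.34 = 8.95%.
Change = 8.95% − 7.09% = +1.86 pp.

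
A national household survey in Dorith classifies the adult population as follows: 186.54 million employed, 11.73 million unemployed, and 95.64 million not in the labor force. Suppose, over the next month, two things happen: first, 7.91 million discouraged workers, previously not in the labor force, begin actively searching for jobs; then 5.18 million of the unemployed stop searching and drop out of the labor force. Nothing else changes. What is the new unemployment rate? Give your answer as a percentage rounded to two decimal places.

New unemployment rate ≈ 7.19%.

Initially, labor force = 186.54 + 11.73 = 198.27 million, so u = 11.73/198.27 = 5.92%.
After the first change, unemployed and labor force both rise by 7.91 → E = 186.54, U = 19.64, labor force = 206.18 million.
After the second change, unemployed and labor force both fall by 5.18 → E = 186.54, U = 14.46, labor force = 201.00 million.
New unemployment rate = 14.46 / 201.00 = 7.19%.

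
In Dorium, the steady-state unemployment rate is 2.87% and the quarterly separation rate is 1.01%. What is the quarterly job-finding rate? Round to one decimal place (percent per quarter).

From u* = s/(s+f): f = s·(1−u)/u.
f = 1.01 × (1 − 0.0287) / 0.0287 = 0.9810 / 0.0287 ≈ 34.2% per quarter.

Job-finding rate ≈ 34.2% per quarter.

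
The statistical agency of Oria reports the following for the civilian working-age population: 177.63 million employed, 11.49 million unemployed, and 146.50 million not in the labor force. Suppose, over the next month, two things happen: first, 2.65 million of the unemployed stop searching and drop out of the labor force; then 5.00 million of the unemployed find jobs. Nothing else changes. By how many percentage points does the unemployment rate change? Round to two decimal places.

The unemployment rate changes by −4.02 percentage points.

Initially, labor force = 177.63 + 11.49 = 189.12 million, so u = 11.49/189.12 = 6.08%.
After the first change, unemployed and labor force both fall by 2.65 → E = 177.63, U = 8.84, labor force = 186.47 million.
After the second change, unemployed falls and employed rises by 5.00; labor force unchanged → E = 182.63, U = 3.84, labor force = 186.47 million.
New unemployment rate = 3.84 / 186.47 = 2.06%.
Change = 2.06% − 6.08% = −4.02 percentage points.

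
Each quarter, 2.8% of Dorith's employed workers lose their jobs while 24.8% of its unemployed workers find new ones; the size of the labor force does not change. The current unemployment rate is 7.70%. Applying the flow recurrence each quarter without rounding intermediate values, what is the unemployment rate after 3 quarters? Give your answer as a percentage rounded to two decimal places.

Unemployment rate after three quarters ≈ 9.22%.

With a fixed labor force, u_{t+1} = u_t + s·(1−u_t) − f·u_t = u_t·(1−s−f) + s.
Here 1−s−f = 0.724 and s = 0.028.
u_1 = 0.077000 × 0.724 + 0.028 = 0.083748.
u_2 = 0.083748 × 0.724 + 0.028 = 0.088634.
u_3 = 0.088634 × 0.724 + 0.028 = 0.092171.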